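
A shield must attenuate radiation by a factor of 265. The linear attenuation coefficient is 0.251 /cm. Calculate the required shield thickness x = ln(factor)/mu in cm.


x = ln(factor) / mu
x = ln(265) / 0.251
x = 22.230 cm

22.230


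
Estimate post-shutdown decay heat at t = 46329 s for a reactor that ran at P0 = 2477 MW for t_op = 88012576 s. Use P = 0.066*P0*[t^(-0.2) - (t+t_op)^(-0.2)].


P/P0 = 0.066 * [t^(-0.2) - (t + t_op)^(-0.2)]
P/P0 = 0.066 * [46329^(-0.2) - (46329 + 88012576)^(-0.2)]
P/P0 = 0.066 * [0.1166351 - 0.02576590] = 0.005997367
P = 2477 * 0.005997367 = 14.855 MW

14.855


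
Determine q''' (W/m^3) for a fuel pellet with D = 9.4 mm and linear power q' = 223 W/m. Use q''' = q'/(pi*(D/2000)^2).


r = D / 2 / 1000 = 9.4 / 2 / 1000 = 0.0047 m
q''' = q' / (pi * r^2)
q''' = 223 / (pi * 0.0047^2)
q''' = 3.2134e+06 W/m^3

3.2134e+06


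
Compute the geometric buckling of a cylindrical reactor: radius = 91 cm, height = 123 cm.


B^2 = (2.405/R)^2 + (pi/H)^2
B^2 = (2.405/91)^2 + (pi/123)^2
B^2 = 0.0013508 /cm^2

0.0013508


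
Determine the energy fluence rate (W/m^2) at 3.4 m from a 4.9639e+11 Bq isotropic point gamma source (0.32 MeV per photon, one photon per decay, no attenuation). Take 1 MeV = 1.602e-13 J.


psi = A * E * 1.602e-13 / (4*pi*r^2)
psi = 4.9639e+11 * 0.32 * 1.602e-13 / (4*pi*3.4^2)
psi = 1.7517e-04 W/m^2

1.7517e-04


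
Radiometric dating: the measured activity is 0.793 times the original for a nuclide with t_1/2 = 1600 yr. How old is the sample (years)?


lambda = ln(2) / t_half = ln(2) / 1600 = 4.332170e-04 /yr
t = -ln(A/A0) / lambda
t = -ln(0.793) / 4.332170e-04
t = 535.37 yr

535.37


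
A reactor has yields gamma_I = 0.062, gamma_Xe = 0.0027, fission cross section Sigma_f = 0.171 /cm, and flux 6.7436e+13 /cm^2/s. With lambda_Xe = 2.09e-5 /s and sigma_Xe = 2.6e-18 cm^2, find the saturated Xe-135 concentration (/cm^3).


Xe_eq = (gamma_I + gamma_Xe) * Sigma_f * phi / (lambda_Xe + sigma_Xe * phi)
Numerator = (0.062 + 0.0027) * 0.171 * 6.7436e+13 = 7.460917e+11
Denominator = 2.09e-5 + 2.6e-18 * 6.7436e+13 = 1.962336e-04
Xe_eq = 7.460917e+11 / 1.962336e-04 = 3.8021e+15 /cm^3

3.8021e+15


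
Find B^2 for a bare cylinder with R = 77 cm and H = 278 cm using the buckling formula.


B^2 = (2.405/R)^2 + (pi/H)^2
B^2 = (2.405/77)^2 + (pi/278)^2
B^2 = 0.0011033 /cm^2

0.0011033


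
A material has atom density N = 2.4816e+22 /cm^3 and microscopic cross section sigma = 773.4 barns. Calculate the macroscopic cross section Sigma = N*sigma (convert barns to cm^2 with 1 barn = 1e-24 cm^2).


Sigma = N * sigma_barns * 1e-24
Sigma = 2.4816e+22 * 773.4 * 1e-24
Sigma = 19.193 /cm

19.193


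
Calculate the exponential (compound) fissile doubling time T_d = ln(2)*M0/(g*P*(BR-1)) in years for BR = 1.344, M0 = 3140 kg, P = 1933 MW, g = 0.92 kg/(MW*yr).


Breeding gain G = BR - 1 = 1.344 - 1 = 0.344
Fissile production rate = g * P * G = 0.92 * 1933 * 0.344 = 611.75584 kg/yr
T_d = ln(2) * M0 / (g * P * G)
T_d = ln(2) * 3140 / 611.75584 = 3.5578 yr

3.5578


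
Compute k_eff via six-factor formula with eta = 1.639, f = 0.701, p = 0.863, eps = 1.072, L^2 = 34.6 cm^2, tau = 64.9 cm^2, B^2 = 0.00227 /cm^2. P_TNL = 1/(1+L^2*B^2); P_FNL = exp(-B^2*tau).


k_inf = eta*f*p*eps = 1.639*0.701*0.863*1.072 = 1.062925
P_TNL = 1/(1 + L^2*B^2) = 1/(1 + 34.6*0.00227) = 0.9271776
P_FNL = exp(-B^2*tau) = exp(-0.00227*64.9) = 0.8630152
k_eff = k_inf * P_TNL * P_FNL = 1.062925 * 0.9271776 * 0.8630152
k_eff = 0.85052

0.85052


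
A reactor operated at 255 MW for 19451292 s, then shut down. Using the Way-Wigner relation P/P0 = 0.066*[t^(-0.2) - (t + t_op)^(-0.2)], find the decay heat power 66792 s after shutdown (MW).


P/P0 = 0.066 * [t^(-0.2) - (t + t_op)^(-0.2)]
P/P0 = 0.066 * [66792^(-0.2) - (66792 + 19451292)^(-0.2)]
P/P0 = 0.066 * [0.1084064 - 0.03482672] = 0.004856259
P = 255 * 0.004856259 = 1.2383 MW

1.2383


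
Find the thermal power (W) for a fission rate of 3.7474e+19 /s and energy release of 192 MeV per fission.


P = fission_rate * E_MeV * 1.602e-13
P = 3.7474e+19 * 192 * 1.602e-13
P = 1.1526e+09 W

1.1526e+09


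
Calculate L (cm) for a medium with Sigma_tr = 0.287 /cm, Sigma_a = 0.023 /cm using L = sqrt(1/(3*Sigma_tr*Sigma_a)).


D = 1 / (3 * Sigma_tr) = 1 / (3 * 0.287) = 1.161440 cm
L = sqrt(D / Sigma_a)
L = sqrt(1.161440 / 0.023)
L = 7.1062 cm

7.1062


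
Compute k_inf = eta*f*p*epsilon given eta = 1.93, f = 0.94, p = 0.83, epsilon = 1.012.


k_inf = eta * f * p * epsilon
k_inf = 1.93 * 0.94 * 0.83 * 1.012
k_inf = 1.5239

1.5239


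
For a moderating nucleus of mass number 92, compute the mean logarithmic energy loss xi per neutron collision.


xi = 1 + (A-1)^2/(2A) * ln((A-1)/(A+1))
xi = 1 + (92-1)^2/(2*92) * ln((92-1)/(92 +1))
xi = 0.021582

0.021582


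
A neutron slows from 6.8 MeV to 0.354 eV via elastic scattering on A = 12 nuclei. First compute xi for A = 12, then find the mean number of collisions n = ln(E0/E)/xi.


xi = 1 + (A-1)^2/(2A)*ln((A-1)/(A+1)) = 0.1577690 (for A = 12)
n = ln(E0/E) / xi
n = ln(6.8e6 / 0.354) / 0.1577690
n = ln(1.920904e+07) / 0.1577690 = 106.30

106.30


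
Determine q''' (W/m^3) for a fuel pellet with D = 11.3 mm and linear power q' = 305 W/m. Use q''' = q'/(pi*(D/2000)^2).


r = D / 2 / 1000 = 11.3 / 2 / 1000 = 0.00565 m
q''' = q' / (pi * r^2)
q''' = 305 / (pi * 0.00565^2)
q''' = 3.0413e+06 W/m^3

3.0413e+06


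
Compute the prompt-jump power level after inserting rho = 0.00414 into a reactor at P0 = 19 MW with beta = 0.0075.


P1/P0 = beta / (beta - rho)
P1/P0 = 0.0075 / (0.0075 - 0.00414) = 2.232143
P1 = 19 * 2.232143 = 42.411 MW

42.411


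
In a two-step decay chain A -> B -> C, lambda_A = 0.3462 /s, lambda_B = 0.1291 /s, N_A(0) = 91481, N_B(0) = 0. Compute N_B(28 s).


N_B(t) = lambda_A * N_A0 / (lambda_B - lambda_A) * [exp(-lambda_A*t) - exp(-lambda_B*t)]
exp(-0.3462*28) = 6.167697e-05; exp(-0.1291*28) = 0.02692231
N_B = 0.3462 * 91481 / (0.1291 - 0.3462) * (6.167697e-05 - 0.02692231)
N_B = 3918.5

3918.5


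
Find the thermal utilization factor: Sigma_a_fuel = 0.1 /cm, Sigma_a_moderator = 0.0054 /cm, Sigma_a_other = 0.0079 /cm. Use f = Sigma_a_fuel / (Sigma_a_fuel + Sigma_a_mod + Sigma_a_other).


f = Sigma_a_fuel / (Sigma_a_fuel + Sigma_a_mod + Sigma_a_other)
f = 0.1 / (0.1 + 0.0054 + 0.0079)
f = 0.88261

0.88261


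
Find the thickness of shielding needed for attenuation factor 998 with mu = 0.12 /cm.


x = ln(factor) / mu
x = ln(998) / 0.12
x = 57.548 cm

57.548


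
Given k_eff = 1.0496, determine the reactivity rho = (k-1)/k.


rho = (k_eff - 1) / k_eff
rho = (1.0496 - 1) / 1.0496
rho = 0.047256

0.047256


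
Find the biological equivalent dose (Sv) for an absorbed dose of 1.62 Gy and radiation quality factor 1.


H = D * Q
H = 1.62 * 1
H = 1.6200 Sv

1.6200


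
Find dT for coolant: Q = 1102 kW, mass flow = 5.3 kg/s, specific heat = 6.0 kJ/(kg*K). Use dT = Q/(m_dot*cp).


dT = Q / (m_dot * cp)
dT = 1102 / (5.3 * 6.0)
dT = 34.654 C

34.654


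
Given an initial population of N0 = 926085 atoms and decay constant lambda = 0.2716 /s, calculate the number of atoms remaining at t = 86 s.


N = N0 * exp(-lambda * t)
N = 926085 * exp(-0.2716 * 86)
N = 6.6462e-05

6.6462e-05


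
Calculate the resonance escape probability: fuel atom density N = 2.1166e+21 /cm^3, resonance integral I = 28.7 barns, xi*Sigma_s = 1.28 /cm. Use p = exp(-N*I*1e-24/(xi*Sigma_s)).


p = exp(-N * I * 1e-24 / (xi*Sigma_s))
p = exp(-2.1166e+21 * 28.7 * 1e-24 / 1.28)
p = 0.95365

0.95365


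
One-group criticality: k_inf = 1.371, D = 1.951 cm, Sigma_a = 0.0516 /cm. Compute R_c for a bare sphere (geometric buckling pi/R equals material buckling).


L^2 = D / Sigma_a = 1.951 / 0.0516 = 37.81008 cm^2
B_m^2 = (k_inf - 1) / L^2 = (1.371 - 1) / 37.81008 = 0.009812198 /cm^2
For a bare sphere: B_g = pi/R, so R_c = pi / sqrt(B_m^2)
R_c = pi / sqrt(0.009812198) = 31.715 cm

31.715


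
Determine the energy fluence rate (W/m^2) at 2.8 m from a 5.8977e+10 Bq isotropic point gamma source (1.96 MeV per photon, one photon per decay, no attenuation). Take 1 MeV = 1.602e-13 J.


psi = A * E * 1.602e-13 / (4*pi*r^2)
psi = 5.8977e+10 * 1.96 * 1.602e-13 / (4*pi*2.8^2)
psi = 1.8796e-04 W/m^2

1.8796e-04


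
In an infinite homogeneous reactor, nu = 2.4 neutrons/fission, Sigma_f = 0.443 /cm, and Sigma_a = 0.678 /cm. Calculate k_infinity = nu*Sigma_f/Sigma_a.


k_inf = nu * Sigma_f / Sigma_a
k_inf = 2.4 * 0.443 / 0.678
k_inf = 1.5681

1.5681


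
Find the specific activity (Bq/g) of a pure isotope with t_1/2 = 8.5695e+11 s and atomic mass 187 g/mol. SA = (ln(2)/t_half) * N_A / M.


lambda = ln(2) / t_half = ln(2) / 8.5695e+11 = 8.088537e-13 /s
SA = lambda * N_A / M
SA = 8.088537e-13 * 6.022e23 / 187
SA = 2.6048e+09 Bq/g

2.6048e+09


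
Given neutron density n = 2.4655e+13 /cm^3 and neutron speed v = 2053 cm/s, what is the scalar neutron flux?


phi = n * v
phi = 2.4655e+13 * 2053
phi = 5.0617e+16 /cm^2/s

5.0617e+16


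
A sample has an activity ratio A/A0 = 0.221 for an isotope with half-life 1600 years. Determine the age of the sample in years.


lambda = ln(2) / t_half = ln(2) / 1600 = 4.332170e-04 /yr
t = -ln(A/A0) / lambda
t = -ln(0.221) / 4.332170e-04
t = 3484.6 yr

3484.6


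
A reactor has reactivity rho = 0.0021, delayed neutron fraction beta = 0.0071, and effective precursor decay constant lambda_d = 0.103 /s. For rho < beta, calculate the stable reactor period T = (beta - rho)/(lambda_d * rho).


T = (beta - rho) / (lambda_d * rho)
T = (0.0071 - 0.0021) / (0.103 * 0.0021)
T = 23.116 s

23.116


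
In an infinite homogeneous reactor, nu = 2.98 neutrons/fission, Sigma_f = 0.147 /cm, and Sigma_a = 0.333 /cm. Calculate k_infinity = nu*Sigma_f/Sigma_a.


k_inf = nu * Sigma_f / Sigma_a
k_inf = 2.98 * 0.147 / 0.333
k_inf = 1.3155

1.3155


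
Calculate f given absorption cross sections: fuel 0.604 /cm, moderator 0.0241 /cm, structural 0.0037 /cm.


f = Sigma_a_fuel / (Sigma_a_fuel + Sigma_a_mod + Sigma_a_other)
f = 0.604 / (0.604 + 0.0241 + 0.0037)
f = 0.95600

0.95600


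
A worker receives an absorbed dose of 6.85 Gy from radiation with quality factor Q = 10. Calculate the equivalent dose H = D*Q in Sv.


H = D * Q
H = 6.85 * 10
H = 68.500 Sv

68.500


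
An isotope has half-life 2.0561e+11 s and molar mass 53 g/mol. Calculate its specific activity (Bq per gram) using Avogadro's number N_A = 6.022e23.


lambda = ln(2) / t_half = ln(2) / 2.0561e+11 = 3.371174e-12 /s
SA = lambda * N_A / M
SA = 3.371174e-12 * 6.022e23 / 53
SA = 3.8304e+10 Bq/g

3.8304e+10


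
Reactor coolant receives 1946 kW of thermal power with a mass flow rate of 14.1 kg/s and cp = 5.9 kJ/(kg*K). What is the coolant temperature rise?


dT = Q / (m_dot * cp)
dT = 1946 / (14.1 * 5.9)
dT = 23.392 C

23.392


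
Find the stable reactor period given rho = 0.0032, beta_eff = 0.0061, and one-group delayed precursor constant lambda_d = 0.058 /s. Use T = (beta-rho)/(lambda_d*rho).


T = (beta - rho) / (lambda_d * rho)
T = (0.0061 - 0.0032) / (0.058 * 0.0032)
T = 15.625 s

15.625


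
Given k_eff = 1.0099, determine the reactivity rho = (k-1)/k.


rho = (k_eff - 1) / k_eff
rho = (1.0099 - 1) / 1.0099
rho = 0.0098030

0.0098030


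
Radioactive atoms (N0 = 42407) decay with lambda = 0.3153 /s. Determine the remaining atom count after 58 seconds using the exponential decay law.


N = N0 * exp(-lambda * t)
N = 42407 * exp(-0.3153 * 58)
N = 4.8453e-04

4.8453e-04


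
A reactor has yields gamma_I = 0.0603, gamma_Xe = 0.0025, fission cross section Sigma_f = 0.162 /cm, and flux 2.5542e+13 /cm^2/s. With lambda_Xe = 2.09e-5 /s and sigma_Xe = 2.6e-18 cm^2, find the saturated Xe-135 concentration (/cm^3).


Xe_eq = (gamma_I + gamma_Xe) * Sigma_f * phi / (lambda_Xe + sigma_Xe * phi)
Numerator = (0.0603 + 0.0025) * 0.162 * 2.5542e+13 = 2.598541e+11
Denominator = 2.09e-5 + 2.6e-18 * 2.5542e+13 = 8.730920e-05
Xe_eq = 2.598541e+11 / 8.730920e-05 = 2.9763e+15 /cm^3

2.9763e+15


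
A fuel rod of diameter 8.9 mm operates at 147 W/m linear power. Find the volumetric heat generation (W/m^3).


r = D / 2 / 1000 = 8.9 / 2 / 1000 = 0.00445 m
q''' = q' / (pi * r^2)
q''' = 147 / (pi * 0.00445^2)
q''' = 2.3629e+06 W/m^3

2.3629e+06


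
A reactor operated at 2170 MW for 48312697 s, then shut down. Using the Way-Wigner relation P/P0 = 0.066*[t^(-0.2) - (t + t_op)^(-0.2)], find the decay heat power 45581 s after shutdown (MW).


P/P0 = 0.066 * [t^(-0.2) - (t + t_op)^(-0.2)]
P/P0 = 0.066 * [45581^(-0.2) - (45581 + 48312697)^(-0.2)]
P/P0 = 0.066 * [0.1170155 - 0.02904730] = 0.005805901
P = 2170 * 0.005805901 = 12.599 MW

12.599


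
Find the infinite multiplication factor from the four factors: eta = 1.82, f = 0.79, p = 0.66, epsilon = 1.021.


k_inf = eta * f * p * epsilon
k_inf = 1.82 * 0.79 * 0.66 * 1.021
k_inf = 0.96888

0.96888


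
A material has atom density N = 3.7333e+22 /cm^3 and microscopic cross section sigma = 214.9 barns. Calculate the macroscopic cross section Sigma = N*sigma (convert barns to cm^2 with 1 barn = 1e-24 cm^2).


Sigma = N * sigma_barns * 1e-24
Sigma = 3.7333e+22 * 214.9 * 1e-24
Sigma = 8.0229 /cm

8.0229


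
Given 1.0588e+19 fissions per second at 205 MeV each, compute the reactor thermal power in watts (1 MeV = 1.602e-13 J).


P = fission_rate * E_MeV * 1.602e-13
P = 1.0588e+19 * 205 * 1.602e-13
P = 3.4772e+08 W

3.4772e+08


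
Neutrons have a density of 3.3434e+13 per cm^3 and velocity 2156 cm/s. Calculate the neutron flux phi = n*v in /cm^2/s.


phi = n * v
phi = 3.3434e+13 * 2156
phi = 7.2084e+16 /cm^2/s

7.2084e+16


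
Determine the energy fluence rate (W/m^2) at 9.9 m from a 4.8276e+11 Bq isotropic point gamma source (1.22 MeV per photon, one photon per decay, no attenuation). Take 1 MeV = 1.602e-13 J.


psi = A * E * 1.602e-13 / (4*pi*r^2)
psi = 4.8276e+11 * 1.22 * 1.602e-13 / (4*pi*9.9^2)
psi = 7.6608e-05 W/m^2

7.6608e-05


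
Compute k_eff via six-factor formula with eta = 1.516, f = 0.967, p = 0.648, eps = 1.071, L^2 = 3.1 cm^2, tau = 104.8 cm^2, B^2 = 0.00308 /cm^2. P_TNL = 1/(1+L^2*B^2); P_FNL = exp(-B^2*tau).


k_inf = eta*f*p*eps = 1.516*0.967*0.648*1.071 = 1.017396
P_TNL = 1/(1 + L^2*B^2) = 1/(1 + 3.1*0.00308) = 0.9905423
P_FNL = exp(-B^2*tau) = exp(-0.00308*104.8) = 0.7241302
k_eff = k_inf * P_TNL * P_FNL = 1.017396 * 0.9905423 * 0.7241302
k_eff = 0.72976

0.72976


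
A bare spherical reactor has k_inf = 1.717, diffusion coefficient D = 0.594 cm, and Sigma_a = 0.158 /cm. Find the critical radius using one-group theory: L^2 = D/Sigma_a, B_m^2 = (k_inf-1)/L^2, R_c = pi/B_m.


L^2 = D / Sigma_a = 0.594 / 0.158 = 3.759494 cm^2
B_m^2 = (k_inf - 1) / L^2 = (1.717 - 1) / 3.759494 = 0.1907172 /cm^2
For a bare sphere: B_g = pi/R, so R_c = pi / sqrt(B_m^2)
R_c = pi / sqrt(0.1907172) = 7.1937 cm

7.1937


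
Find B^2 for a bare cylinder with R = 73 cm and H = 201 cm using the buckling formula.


B^2 = (2.405/R)^2 + (pi/H)^2
B^2 = (2.405/73)^2 + (pi/201)^2
B^2 = 0.0013297 /cm^2

0.0013297


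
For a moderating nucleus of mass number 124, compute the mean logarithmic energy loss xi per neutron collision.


xi = 1 + (A-1)^2/(2A) * ln((A-1)/(A+1))
xi = 1 + (124-1)^2/(2*124) * ln((124-1)/(124 +1))
xi = 0.016043

0.016043


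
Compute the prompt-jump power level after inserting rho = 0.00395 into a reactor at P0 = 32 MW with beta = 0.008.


P1/P0 = beta / (beta - rho)
P1/P0 = 0.008 / (0.008 - 0.00395) = 1.975309
P1 = 32 * 1.975309 = 63.210 MW

63.210


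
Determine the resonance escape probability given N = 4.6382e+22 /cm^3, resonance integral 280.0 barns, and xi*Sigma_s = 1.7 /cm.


p = exp(-N * I * 1e-24 / (xi*Sigma_s))
p = exp(-4.6382e+22 * 280.0 * 1e-24 / 1.7)
p = 4.8112e-04

4.8112e-04


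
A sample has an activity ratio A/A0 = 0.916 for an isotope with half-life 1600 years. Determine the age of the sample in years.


lambda = ln(2) / t_half = ln(2) / 1600 = 4.332170e-04 /yr
t = -ln(A/A0) / lambda
t = -ln(0.916) / 4.332170e-04
t = 202.53 yr

202.53


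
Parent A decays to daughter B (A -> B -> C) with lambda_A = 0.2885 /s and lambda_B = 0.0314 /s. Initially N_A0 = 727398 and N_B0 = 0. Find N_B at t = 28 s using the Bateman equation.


N_B(t) = lambda_A * N_A0 / (lambda_B - lambda_A) * [exp(-lambda_A*t) - exp(-lambda_B*t)]
exp(-0.2885*28) = 3.102910e-04; exp(-0.0314*28) = 0.4151149
N_B = 0.2885 * 727398 / (0.0314 - 0.2885) * (3.102910e-04 - 0.4151149)
N_B = 338579

338579


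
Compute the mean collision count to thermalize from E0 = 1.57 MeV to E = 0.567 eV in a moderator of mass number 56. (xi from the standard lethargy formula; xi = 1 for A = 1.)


xi = 1 + (A-1)^2/(2A)*ln((A-1)/(A+1)) = 0.03529286 (for A = 56)
n = ln(E0/E) / xi
n = ln(1.57e6 / 0.567) / 0.03529286
n = ln(2.768959e+06) / 0.03529286 = 420.31

420.31


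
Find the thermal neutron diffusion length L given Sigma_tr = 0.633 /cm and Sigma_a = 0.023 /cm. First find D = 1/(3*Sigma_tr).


D = 1 / (3 * Sigma_tr) = 1 / (3 * 0.633) = 0.5265929 cm
L = sqrt(D / Sigma_a)
L = sqrt(0.5265929 / 0.023)
L = 4.7849 cm

4.7849


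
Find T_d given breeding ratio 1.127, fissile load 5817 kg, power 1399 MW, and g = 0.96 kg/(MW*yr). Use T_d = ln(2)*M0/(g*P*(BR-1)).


Breeding gain G = BR - 1 = 1.127 - 1 = 0.127
Fissile production rate = g * P * G = 0.96 * 1399 * 0.127 = 170.56608 kg/yr
T_d = ln(2) * M0 / (g * P * G)
T_d = ln(2) * 5817 / 170.56608 = 23.639 yr

23.639


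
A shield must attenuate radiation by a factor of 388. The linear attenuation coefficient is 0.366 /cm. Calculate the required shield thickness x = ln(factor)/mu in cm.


x = ln(factor) / mu
x = ln(388) / 0.366
x = 16.287 cm

16.287


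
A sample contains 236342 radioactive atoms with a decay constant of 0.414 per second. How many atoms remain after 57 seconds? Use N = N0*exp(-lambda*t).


N = N0 * exp(-lambda * t)
N = 236342 * exp(-0.414 * 57)
N = 1.3337e-05

1.3337e-05


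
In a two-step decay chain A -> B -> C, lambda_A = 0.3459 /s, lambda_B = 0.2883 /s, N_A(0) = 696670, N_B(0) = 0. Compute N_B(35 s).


N_B(t) = lambda_A * N_A0 / (lambda_B - lambda_A) * [exp(-lambda_A*t) - exp(-lambda_B*t)]
exp(-0.3459*35) = 5.523494e-06; exp(-0.2883*35) = 4.147167e-05
N_B = 0.3459 * 696670 / (0.2883 - 0.3459) * (5.523494e-06 - 4.147167e-05)
N_B = 150.39

150.39


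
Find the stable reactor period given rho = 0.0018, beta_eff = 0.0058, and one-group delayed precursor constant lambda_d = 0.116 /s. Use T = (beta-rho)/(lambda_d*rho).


T = (beta - rho) / (lambda_d * rho)
T = (0.0058 - 0.0018) / (0.116 * 0.0018)
T = 19.157 s

19.157


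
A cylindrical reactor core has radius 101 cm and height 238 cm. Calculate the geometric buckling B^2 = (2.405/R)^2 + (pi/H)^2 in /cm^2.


B^2 = (2.405/R)^2 + (pi/H)^2
B^2 = (2.405/101)^2 + (pi/238)^2
B^2 = 7.4124e-04 /cm^2

7.4124e-04


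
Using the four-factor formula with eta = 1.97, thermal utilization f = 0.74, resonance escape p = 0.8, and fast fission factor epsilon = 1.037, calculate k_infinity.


k_inf = eta * f * p * epsilon
k_inf = 1.97 * 0.74 * 0.8 * 1.037
k_inf = 1.2094

1.2094


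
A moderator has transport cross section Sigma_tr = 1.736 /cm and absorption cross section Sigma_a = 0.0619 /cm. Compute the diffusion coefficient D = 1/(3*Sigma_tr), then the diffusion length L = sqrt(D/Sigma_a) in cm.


D = 1 / (3 * Sigma_tr) = 1 / (3 * 1.736) = 0.1920123 cm
L = sqrt(D / Sigma_a)
L = sqrt(0.1920123 / 0.0619)
L = 1.7612 cm

1.7612


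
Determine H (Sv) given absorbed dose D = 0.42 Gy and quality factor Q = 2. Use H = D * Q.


H = D * Q
H = 0.42 * 2
H = 0.84000 Sv

0.84000


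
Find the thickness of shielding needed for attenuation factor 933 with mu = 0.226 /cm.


x = ln(factor) / mu
x = ln(933) / 0.226
x = 30.258 cm

30.258


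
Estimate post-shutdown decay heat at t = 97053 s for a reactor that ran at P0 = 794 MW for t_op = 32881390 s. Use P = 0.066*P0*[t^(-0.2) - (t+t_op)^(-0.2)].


P/P0 = 0.066 * [t^(-0.2) - (t + t_op)^(-0.2)]
P/P0 = 0.066 * [97053^(-0.2) - (97053 + 32881390)^(-0.2)]
P/P0 = 0.066 * [0.1006001 - 0.03135841] = 0.004569952
P = 794 * 0.004569952 = 3.6285 MW

3.6285


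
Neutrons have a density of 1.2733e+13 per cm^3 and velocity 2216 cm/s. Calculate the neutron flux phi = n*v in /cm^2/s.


phi = n * v
phi = 1.2733e+13 * 2216
phi = 2.8216e+16 /cm^2/s

2.8216e+16


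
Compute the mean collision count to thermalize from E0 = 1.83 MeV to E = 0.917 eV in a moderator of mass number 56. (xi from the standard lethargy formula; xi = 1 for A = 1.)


xi = 1 + (A-1)^2/(2A)*ln((A-1)/(A+1)) = 0.03529286 (for A = 56)
n = ln(E0/E) / xi
n = ln(1.83e6 / 0.917) / 0.03529286
n = ln(1.995638e+06) / 0.03529286 = 411.03

411.03


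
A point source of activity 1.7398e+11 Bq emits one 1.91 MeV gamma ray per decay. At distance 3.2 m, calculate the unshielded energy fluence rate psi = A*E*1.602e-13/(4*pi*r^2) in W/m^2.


psi = A * E * 1.602e-13 / (4*pi*r^2)
psi = 1.7398e+11 * 1.91 * 1.602e-13 / (4*pi*3.2^2)
psi = 4.1370e-04 W/m^2

4.1370e-04


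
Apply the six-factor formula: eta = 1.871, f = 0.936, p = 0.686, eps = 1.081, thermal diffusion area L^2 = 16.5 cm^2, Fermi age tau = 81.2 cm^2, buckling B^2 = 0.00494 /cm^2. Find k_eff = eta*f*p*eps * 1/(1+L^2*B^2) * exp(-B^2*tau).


k_inf = eta*f*p*eps = 1.871*0.936*0.686*1.081 = 1.298672
P_TNL = 1/(1 + L^2*B^2) = 1/(1 + 16.5*0.00494) = 0.9246332
P_FNL = exp(-B^2*tau) = exp(-0.00494*81.2) = 0.6695644
k_eff = k_inf * P_TNL * P_FNL = 1.298672 * 0.9246332 * 0.6695644
k_eff = 0.80401

0.80401


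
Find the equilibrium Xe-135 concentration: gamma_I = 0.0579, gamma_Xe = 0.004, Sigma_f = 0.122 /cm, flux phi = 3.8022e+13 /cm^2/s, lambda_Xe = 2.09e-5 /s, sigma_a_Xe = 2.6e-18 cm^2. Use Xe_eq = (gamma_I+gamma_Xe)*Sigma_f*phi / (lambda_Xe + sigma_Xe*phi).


Xe_eq = (gamma_I + gamma_Xe) * Sigma_f * phi / (lambda_Xe + sigma_Xe * phi)
Numerator = (0.0579 + 0.004) * 0.122 * 3.8022e+13 = 2.871345e+11
Denominator = 2.09e-5 + 2.6e-18 * 3.8022e+13 = 1.197572e-04
Xe_eq = 2.871345e+11 / 1.197572e-04 = 2.3976e+15 /cm^3

2.3976e+15


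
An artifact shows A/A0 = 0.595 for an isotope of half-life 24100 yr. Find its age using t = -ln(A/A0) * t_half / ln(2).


lambda = ln(2) / t_half = ln(2) / 24100 = 2.876129e-05 /yr
t = -ln(A/A0) / lambda
t = -ln(0.595) / 2.876129e-05
t = 18052 yr

18052


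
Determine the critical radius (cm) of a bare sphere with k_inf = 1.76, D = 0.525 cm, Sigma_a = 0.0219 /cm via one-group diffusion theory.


L^2 = D / Sigma_a = 0.525 / 0.0219 = 23.97260 cm^2
B_m^2 = (k_inf - 1) / L^2 = (1.76 - 1) / 23.97260 = 0.03170286 /cm^2
For a bare sphere: B_g = pi/R, so R_c = pi / sqrt(B_m^2)
R_c = pi / sqrt(0.03170286) = 17.644 cm

17.644


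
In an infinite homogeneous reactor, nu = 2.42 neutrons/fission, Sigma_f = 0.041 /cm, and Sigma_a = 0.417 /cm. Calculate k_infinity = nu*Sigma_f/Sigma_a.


k_inf = nu * Sigma_f / Sigma_a
k_inf = 2.42 * 0.041 / 0.417
k_inf = 0.23794

0.23794


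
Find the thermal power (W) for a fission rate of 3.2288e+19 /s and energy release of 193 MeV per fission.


P = fission_rate * E_MeV * 1.602e-13
P = 3.2288e+19 * 193 * 1.602e-13
P = 9.9830e+08 W

9.9830e+08


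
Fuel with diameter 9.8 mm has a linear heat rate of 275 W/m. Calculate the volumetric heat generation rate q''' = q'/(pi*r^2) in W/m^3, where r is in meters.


r = D / 2 / 1000 = 9.8 / 2 / 1000 = 0.0049 m
q''' = q' / (pi * r^2)
q''' = 275 / (pi * 0.0049^2)
q''' = 3.6458e+06 W/m^3

3.6458e+06


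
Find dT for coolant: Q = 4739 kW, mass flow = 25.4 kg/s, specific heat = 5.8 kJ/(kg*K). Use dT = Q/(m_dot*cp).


dT = Q / (m_dot * cp)
dT = 4739 / (25.4 * 5.8)
dT = 32.168 C

32.168


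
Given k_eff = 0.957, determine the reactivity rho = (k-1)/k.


rho = (k_eff - 1) / k_eff
rho = (0.957 - 1) / 0.957
rho = -0.044932

-0.044932


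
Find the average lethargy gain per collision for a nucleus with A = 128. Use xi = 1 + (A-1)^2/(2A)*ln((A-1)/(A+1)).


xi = 1 + (A-1)^2/(2A) * ln((A-1)/(A+1))
xi = 1 + (128-1)^2/(2*128) * ln((128-1)/(128 +1))
xi = 0.015544

0.015544


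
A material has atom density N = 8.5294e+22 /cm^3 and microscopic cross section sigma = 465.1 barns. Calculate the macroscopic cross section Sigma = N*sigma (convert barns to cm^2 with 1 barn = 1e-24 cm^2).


Sigma = N * sigma_barns * 1e-24
Sigma = 8.5294e+22 * 465.1 * 1e-24
Sigma = 39.670 /cm

39.670


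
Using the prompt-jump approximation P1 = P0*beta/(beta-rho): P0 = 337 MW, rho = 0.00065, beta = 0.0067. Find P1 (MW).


P1/P0 = beta / (beta - rho)
P1/P0 = 0.0067 / (0.0067 - 0.00065) = 1.107438
P1 = 337 * 1.107438 = 373.21 MW

373.21


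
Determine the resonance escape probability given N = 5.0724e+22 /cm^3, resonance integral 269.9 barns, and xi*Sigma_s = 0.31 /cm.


p = exp(-N * I * 1e-24 / (xi*Sigma_s))
p = exp(-5.0724e+22 * 269.9 * 1e-24 / 0.31)
p = 6.6134e-20

6.6134e-20


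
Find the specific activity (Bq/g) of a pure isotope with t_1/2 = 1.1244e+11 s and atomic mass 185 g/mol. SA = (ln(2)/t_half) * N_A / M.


lambda = ln(2) / t_half = ln(2) / 1.1244e+11 = 6.164596e-12 /s
SA = lambda * N_A / M
SA = 6.164596e-12 * 6.022e23 / 185
SA = 2.0067e+10 Bq/g

2.0067e+10


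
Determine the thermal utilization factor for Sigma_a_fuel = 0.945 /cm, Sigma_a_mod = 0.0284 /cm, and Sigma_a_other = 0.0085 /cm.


f = Sigma_a_fuel / (Sigma_a_fuel + Sigma_a_mod + Sigma_a_other)
f = 0.945 / (0.945 + 0.0284 + 0.0085)
f = 0.96242

0.96242


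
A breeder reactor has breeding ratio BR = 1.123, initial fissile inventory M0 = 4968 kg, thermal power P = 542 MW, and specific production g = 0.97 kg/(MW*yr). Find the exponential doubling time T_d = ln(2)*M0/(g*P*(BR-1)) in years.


Breeding gain G = BR - 1 = 1.123 - 1 = 0.123
Fissile production rate = g * P * G = 0.97 * 542 * 0.123 = 64.66602 kg/yr
T_d = ln(2) * M0 / (g * P * G)
T_d = ln(2) * 4968 / 64.66602 = 53.251 yr

53.251


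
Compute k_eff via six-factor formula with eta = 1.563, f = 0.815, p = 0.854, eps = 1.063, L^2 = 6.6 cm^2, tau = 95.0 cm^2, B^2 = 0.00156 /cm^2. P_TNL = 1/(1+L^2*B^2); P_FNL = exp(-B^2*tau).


k_inf = eta*f*p*eps = 1.563*0.815*0.854*1.063 = 1.156399
P_TNL = 1/(1 + L^2*B^2) = 1/(1 + 6.6*0.00156) = 0.9898089
P_FNL = exp(-B^2*tau) = exp(-0.00156*95.0) = 0.8622586
k_eff = k_inf * P_TNL * P_FNL = 1.156399 * 0.9898089 * 0.8622586
k_eff = 0.98695

0.98695


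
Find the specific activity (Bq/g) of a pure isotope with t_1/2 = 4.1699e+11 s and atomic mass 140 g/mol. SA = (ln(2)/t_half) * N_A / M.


lambda = ln(2) / t_half = ln(2) / 4.1699e+11 = 1.662263e-12 /s
SA = lambda * N_A / M
SA = 1.662263e-12 * 6.022e23 / 140
SA = 7.1501e+09 Bq/g

7.1501e+09


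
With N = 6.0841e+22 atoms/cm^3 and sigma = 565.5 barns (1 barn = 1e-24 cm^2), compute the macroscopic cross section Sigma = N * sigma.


Sigma = N * sigma_barns * 1e-24
Sigma = 6.0841e+22 * 565.5 * 1e-24
Sigma = 34.406 /cm

34.406


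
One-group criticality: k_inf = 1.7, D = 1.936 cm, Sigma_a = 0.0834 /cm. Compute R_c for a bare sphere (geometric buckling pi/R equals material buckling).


L^2 = D / Sigma_a = 1.936 / 0.0834 = 23.21343 cm^2
B_m^2 = (k_inf - 1) / L^2 = (1.7 - 1) / 23.21343 = 0.03015496 /cm^2
For a bare sphere: B_g = pi/R, so R_c = pi / sqrt(B_m^2)
R_c = pi / sqrt(0.03015496) = 18.091 cm

18.091


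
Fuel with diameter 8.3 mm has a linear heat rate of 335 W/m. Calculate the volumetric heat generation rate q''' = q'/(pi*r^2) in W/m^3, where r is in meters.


r = D / 2 / 1000 = 8.3 / 2 / 1000 = 0.00415 m
q''' = q' / (pi * r^2)
q''' = 335 / (pi * 0.00415^2)
q''' = 6.1915e+06 W/m^3

6.1915e+06


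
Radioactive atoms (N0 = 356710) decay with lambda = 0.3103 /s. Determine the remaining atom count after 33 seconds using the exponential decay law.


N = N0 * exp(-lambda * t)
N = 356710 * exp(-0.3103 * 33)
N = 12.740

12.740


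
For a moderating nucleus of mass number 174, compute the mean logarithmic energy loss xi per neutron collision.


xi = 1 + (A-1)^2/(2A) * ln((A-1)/(A+1))
xi = 1 + (174-1)^2/(2*174) * ln((174-1)/(174 +1))
xi = 0.011450

0.011450


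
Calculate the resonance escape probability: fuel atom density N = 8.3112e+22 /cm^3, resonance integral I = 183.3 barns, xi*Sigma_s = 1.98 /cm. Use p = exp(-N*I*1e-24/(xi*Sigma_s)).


p = exp(-N * I * 1e-24 / (xi*Sigma_s))
p = exp(-8.3112e+22 * 183.3 * 1e-24 / 1.98)
p = 4.5548e-04

4.5548e-04


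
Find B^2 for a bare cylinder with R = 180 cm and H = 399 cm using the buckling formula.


B^2 = (2.405/R)^2 + (pi/H)^2
B^2 = (2.405/180)^2 + (pi/399)^2
B^2 = 2.4051e-04 /cm^2

2.4051e-04


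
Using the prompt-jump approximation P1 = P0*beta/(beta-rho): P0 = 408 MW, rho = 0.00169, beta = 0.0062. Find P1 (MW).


P1/P0 = beta / (beta - rho)
P1/P0 = 0.0062 / (0.0062 - 0.00169) = 1.374723
P1 = 408 * 1.374723 = 560.89 MW

560.89


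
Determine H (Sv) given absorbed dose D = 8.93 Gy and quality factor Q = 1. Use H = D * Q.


H = D * Q
H = 8.93 * 1
H = 8.9300 Sv

8.9300


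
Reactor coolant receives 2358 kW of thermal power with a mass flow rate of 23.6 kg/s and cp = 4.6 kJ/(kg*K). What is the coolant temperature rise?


dT = Q / (m_dot * cp)
dT = 2358 / (23.6 * 4.6)
dT = 21.721 C

21.721


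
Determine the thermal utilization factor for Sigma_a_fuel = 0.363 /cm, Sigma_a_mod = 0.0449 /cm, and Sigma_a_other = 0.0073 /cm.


f = Sigma_a_fuel / (Sigma_a_fuel + Sigma_a_mod + Sigma_a_other)
f = 0.363 / (0.363 + 0.0449 + 0.0073)
f = 0.87428

0.87428


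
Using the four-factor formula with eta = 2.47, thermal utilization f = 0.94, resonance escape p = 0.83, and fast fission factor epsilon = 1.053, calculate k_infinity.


k_inf = eta * f * p * epsilon
k_inf = 2.47 * 0.94 * 0.83 * 1.053
k_inf = 2.0292

2.0292


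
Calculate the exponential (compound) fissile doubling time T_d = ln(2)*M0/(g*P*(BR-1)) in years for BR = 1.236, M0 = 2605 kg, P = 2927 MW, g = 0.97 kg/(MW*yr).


Breeding gain G = BR - 1 = 1.236 - 1 = 0.236
Fissile production rate = g * P * G = 0.97 * 2927 * 0.236 = 670.04884 kg/yr
T_d = ln(2) * M0 / (g * P * G)
T_d = ln(2) * 2605 / 670.04884 = 2.6948 yr

2.6948


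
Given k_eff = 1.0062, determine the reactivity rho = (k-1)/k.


rho = (k_eff - 1) / k_eff
rho = (1.0062 - 1) / 1.0062
rho = 0.0061618

0.0061618


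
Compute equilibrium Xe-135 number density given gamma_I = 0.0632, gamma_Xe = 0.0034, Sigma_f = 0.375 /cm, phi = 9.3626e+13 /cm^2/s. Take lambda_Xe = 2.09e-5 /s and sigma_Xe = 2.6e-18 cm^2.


Xe_eq = (gamma_I + gamma_Xe) * Sigma_f * phi / (lambda_Xe + sigma_Xe * phi)
Numerator = (0.0632 + 0.0034) * 0.375 * 9.3626e+13 = 2.338309e+12
Denominator = 2.09e-5 + 2.6e-18 * 9.3626e+13 = 2.643276e-04
Xe_eq = 2.338309e+12 / 2.643276e-04 = 8.8463e+15 /cm^3

8.8463e+15


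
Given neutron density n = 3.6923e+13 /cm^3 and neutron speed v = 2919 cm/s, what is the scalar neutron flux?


phi = n * v
phi = 3.6923e+13 * 2919
phi = 1.0778e+17 /cm^2/s

1.0778e+17


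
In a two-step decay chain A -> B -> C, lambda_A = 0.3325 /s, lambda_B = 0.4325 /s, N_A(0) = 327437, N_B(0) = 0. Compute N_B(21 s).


N_B(t) = lambda_A * N_A0 / (lambda_B - lambda_A) * [exp(-lambda_A*t) - exp(-lambda_B*t)]
exp(-0.3325*21) = 9.279803e-04; exp(-0.4325*21) = 1.136372e-04
N_B = 0.3325 * 327437 / (0.4325 - 0.3325) * (9.279803e-04 - 1.136372e-04)
N_B = 886.60

886.60


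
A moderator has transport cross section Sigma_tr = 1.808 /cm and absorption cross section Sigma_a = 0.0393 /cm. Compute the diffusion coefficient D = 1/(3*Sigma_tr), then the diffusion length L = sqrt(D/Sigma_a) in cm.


D = 1 / (3 * Sigma_tr) = 1 / (3 * 1.808) = 0.1843658 cm
L = sqrt(D / Sigma_a)
L = sqrt(0.1843658 / 0.0393)
L = 2.1659 cm

2.1659


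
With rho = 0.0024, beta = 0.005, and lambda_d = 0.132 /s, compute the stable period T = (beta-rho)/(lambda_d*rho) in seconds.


T = (beta - rho) / (lambda_d * rho)
T = (0.005 - 0.0024) / (0.132 * 0.0024)
T = 8.2071 s

8.2071


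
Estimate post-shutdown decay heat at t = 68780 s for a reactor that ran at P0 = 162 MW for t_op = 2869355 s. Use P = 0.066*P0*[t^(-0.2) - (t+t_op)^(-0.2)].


P/P0 = 0.066 * [t^(-0.2) - (t + t_op)^(-0.2)]
P/P0 = 0.066 * [68780^(-0.2) - (68780 + 2869355)^(-0.2)]
P/P0 = 0.066 * [0.1077724 - 0.05086109] = 0.003756146
P = 162 * 0.003756146 = 0.60850 MW

0.60850


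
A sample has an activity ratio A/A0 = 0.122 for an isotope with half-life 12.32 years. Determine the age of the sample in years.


lambda = ln(2) / t_half = ln(2) / 12.32 = 0.05626195 /yr
t = -ln(A/A0) / lambda
t = -ln(0.122) / 0.05626195
t = 37.392 yr

37.392


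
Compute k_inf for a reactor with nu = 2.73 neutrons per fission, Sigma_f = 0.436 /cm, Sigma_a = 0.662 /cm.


k_inf = nu * Sigma_f / Sigma_a
k_inf = 2.73 * 0.436 / 0.662
k_inf = 1.7980

1.7980


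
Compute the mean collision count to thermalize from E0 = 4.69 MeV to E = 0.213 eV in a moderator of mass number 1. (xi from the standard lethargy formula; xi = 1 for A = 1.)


xi = 1 + (A-1)^2/(2A)*ln((A-1)/(A+1)) = 1 (for A = 1)
n = ln(E0/E) / xi
n = ln(4.69e6 / 0.213) / 1
n = ln(2.201878e+07) / 1 = 16.907

16.907


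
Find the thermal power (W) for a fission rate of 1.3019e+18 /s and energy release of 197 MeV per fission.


P = fission_rate * E_MeV * 1.602e-13
P = 1.3019e+18 * 197 * 1.602e-13
P = 4.1087e+07 W

4.1087e+07


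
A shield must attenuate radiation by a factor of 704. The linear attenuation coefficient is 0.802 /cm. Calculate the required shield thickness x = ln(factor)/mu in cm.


x = ln(factor) / mu
x = ln(704) / 0.802
x = 8.1755 cm

8.1755


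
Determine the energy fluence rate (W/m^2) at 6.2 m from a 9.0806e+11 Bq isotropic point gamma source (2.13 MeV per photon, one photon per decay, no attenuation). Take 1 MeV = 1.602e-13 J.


psi = A * E * 1.602e-13 / (4*pi*r^2)
psi = 9.0806e+11 * 2.13 * 1.602e-13 / (4*pi*6.2^2)
psi = 6.4145e-04 W/m^2

6.4145e-04


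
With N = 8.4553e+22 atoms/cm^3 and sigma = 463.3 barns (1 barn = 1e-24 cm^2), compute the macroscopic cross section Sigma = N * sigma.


Sigma = N * sigma_barns * 1e-24
Sigma = 8.4553e+22 * 463.3 * 1e-24
Sigma = 39.173 /cm

39.173


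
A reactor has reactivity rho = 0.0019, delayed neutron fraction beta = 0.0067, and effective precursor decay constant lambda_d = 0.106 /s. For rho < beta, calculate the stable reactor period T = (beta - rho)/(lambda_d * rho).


T = (beta - rho) / (lambda_d * rho)
T = (0.0067 - 0.0019) / (0.106 * 0.0019)
T = 23.833 s

23.833


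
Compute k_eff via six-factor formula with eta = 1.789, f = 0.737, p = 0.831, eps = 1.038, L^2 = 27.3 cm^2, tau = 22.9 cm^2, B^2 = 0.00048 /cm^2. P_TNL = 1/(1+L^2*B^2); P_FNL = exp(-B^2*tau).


k_inf = eta*f*p*eps = 1.789*0.737*0.831*1.038 = 1.137303
P_TNL = 1/(1 + L^2*B^2) = 1/(1 + 27.3*0.00048) = 0.9870655
P_FNL = exp(-B^2*tau) = exp(-0.00048*22.9) = 0.9890682
k_eff = k_inf * P_TNL * P_FNL = 1.137303 * 0.9870655 * 0.9890682
k_eff = 1.1103

1.1103


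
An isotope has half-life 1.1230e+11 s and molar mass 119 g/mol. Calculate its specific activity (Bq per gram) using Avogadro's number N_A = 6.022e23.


lambda = ln(2) / t_half = ln(2) / 1.1230e+11 = 6.172281e-12 /s
SA = lambda * N_A / M
SA = 6.172281e-12 * 6.022e23 / 119
SA = 3.1235e+10 Bq/g

3.1235e+10


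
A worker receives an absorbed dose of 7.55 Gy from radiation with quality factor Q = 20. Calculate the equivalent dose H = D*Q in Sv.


H = D * Q
H = 7.55 * 20
H = 151.00 Sv

151.00


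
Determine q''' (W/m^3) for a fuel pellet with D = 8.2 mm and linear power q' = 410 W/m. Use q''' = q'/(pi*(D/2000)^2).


r = D / 2 / 1000 = 8.2 / 2 / 1000 = 0.0041 m
q''' = q' / (pi * r^2)
q''' = 410 / (pi * 0.0041^2)
q''' = 7.7637e+06 W/m^3

7.7637e+06


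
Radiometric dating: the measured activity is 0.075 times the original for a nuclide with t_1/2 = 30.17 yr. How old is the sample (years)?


lambda = ln(2) / t_half = ln(2) / 30.17 = 0.02297472 /yr
t = -ln(A/A0) / lambda
t = -ln(0.075) / 0.02297472
t = 112.74 yr

112.74


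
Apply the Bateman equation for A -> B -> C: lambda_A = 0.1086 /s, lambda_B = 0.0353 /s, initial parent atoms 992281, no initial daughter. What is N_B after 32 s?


N_B(t) = lambda_A * N_A0 / (lambda_B - lambda_A) * [exp(-lambda_A*t) - exp(-lambda_B*t)]
exp(-0.1086*32) = 0.03095564; exp(-0.0353*32) = 0.3231625
N_B = 0.1086 * 992281 / (0.0353 - 0.1086) * (0.03095564 - 0.3231625)
N_B = 429587

429587


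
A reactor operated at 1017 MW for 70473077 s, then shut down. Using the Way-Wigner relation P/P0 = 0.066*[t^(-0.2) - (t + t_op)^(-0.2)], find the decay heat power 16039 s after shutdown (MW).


P/P0 = 0.066 * [t^(-0.2) - (t + t_op)^(-0.2)]
P/P0 = 0.066 * [16039^(-0.2) - (16039 + 70473077)^(-0.2)]
P/P0 = 0.066 * [0.1441998 - 0.02693864] = 0.007739237
P = 1017 * 0.007739237 = 7.8708 MW

7.8708


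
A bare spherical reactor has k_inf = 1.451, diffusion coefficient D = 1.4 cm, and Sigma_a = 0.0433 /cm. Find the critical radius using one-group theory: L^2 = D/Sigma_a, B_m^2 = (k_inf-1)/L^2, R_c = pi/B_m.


L^2 = D / Sigma_a = 1.4 / 0.0433 = 32.33256 cm^2
B_m^2 = (k_inf - 1) / L^2 = (1.451 - 1) / 32.33256 = 0.01394879 /cm^2
For a bare sphere: B_g = pi/R, so R_c = pi / sqrt(B_m^2)
R_c = pi / sqrt(0.01394879) = 26.600 cm

26.600


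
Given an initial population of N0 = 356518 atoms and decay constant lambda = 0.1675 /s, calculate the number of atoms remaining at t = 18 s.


N = N0 * exp(-lambda * t)
N = 356518 * exp(-0.1675 * 18)
N = 17486

17486


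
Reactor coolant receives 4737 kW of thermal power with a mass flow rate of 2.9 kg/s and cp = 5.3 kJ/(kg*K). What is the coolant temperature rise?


dT = Q / (m_dot * cp)
dT = 4737 / (2.9 * 5.3)
dT = 308.20 C

308.20


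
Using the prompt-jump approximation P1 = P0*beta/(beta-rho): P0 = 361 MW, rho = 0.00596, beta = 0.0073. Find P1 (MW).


P1/P0 = beta / (beta - rho)
P1/P0 = 0.0073 / (0.0073 - 0.00596) = 5.447761
P1 = 361 * 5.447761 = 1966.6 MW

1966.6


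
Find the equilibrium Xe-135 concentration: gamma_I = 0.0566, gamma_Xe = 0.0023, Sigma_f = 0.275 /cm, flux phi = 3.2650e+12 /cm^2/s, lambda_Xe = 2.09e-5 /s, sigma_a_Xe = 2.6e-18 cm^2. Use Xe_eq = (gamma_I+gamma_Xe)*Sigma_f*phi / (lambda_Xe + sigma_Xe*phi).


Xe_eq = (gamma_I + gamma_Xe) * Sigma_f * phi / (lambda_Xe + sigma_Xe * phi)
Numerator = (0.0566 + 0.0023) * 0.275 * 3.2650e+12 = 5.288484e+10
Denominator = 2.09e-5 + 2.6e-18 * 3.2650e+12 = 2.938900e-05
Xe_eq = 5.288484e+10 / 2.938900e-05 = 1.7995e+15 /cm^3

1.7995e+15


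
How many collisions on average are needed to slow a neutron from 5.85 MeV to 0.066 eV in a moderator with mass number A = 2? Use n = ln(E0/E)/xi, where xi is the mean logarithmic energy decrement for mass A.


xi = 1 + (A-1)^2/(2A)*ln((A-1)/(A+1)) = 0.7253469 (for A = 2)
n = ln(E0/E) / xi
n = ln(5.85e6 / 0.066) / 0.7253469
n = ln(8.863636e+07) / 0.7253469 = 25.229

25.229


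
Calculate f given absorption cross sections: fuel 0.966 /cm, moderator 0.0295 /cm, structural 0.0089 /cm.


f = Sigma_a_fuel / (Sigma_a_fuel + Sigma_a_mod + Sigma_a_other)
f = 0.966 / (0.966 + 0.0295 + 0.0089)
f = 0.96177

0.96177


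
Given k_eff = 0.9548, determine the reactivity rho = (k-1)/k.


rho = (k_eff - 1) / k_eff
rho = (0.9548 - 1) / 0.9548
rho = -0.047340

-0.047340


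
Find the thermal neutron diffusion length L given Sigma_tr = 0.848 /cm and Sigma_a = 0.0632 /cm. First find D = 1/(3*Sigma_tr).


D = 1 / (3 * Sigma_tr) = 1 / (3 * 0.848) = 0.3930818 cm
L = sqrt(D / Sigma_a)
L = sqrt(0.3930818 / 0.0632)
L = 2.4939 cm

2.4939


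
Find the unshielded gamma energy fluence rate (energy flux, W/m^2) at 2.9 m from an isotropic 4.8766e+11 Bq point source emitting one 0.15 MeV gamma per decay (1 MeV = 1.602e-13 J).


psi = A * E * 1.602e-13 / (4*pi*r^2)
psi = 4.8766e+11 * 0.15 * 1.602e-13 / (4*pi*2.9^2)
psi = 1.1088e-04 W/m^2

1.1088e-04
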